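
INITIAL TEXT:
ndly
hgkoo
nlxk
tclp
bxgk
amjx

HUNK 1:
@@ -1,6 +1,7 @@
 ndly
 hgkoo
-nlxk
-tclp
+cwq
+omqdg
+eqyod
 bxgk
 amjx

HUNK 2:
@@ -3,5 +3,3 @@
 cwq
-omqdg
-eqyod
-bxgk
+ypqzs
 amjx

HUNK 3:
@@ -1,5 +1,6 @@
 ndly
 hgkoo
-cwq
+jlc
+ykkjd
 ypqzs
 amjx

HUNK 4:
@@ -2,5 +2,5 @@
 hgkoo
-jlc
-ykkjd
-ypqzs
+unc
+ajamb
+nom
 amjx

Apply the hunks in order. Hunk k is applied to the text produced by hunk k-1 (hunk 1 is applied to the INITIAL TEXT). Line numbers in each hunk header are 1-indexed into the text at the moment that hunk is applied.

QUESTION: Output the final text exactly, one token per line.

Hunk 1: at line 1 remove [nlxk,tclp] add [cwq,omqdg,eqyod] -> 7 lines: ndly hgkoo cwq omqdg eqyod bxgk amjx
Hunk 2: at line 3 remove [omqdg,eqyod,bxgk] add [ypqzs] -> 5 lines: ndly hgkoo cwq ypqzs amjx
Hunk 3: at line 1 remove [cwq] add [jlc,ykkjd] -> 6 lines: ndly hgkoo jlc ykkjd ypqzs amjx
Hunk 4: at line 2 remove [jlc,ykkjd,ypqzs] add [unc,ajamb,nom] -> 6 lines: ndly hgkoo unc ajamb nom amjx

Answer: ndly
hgkoo
unc
ajamb
nom
amjx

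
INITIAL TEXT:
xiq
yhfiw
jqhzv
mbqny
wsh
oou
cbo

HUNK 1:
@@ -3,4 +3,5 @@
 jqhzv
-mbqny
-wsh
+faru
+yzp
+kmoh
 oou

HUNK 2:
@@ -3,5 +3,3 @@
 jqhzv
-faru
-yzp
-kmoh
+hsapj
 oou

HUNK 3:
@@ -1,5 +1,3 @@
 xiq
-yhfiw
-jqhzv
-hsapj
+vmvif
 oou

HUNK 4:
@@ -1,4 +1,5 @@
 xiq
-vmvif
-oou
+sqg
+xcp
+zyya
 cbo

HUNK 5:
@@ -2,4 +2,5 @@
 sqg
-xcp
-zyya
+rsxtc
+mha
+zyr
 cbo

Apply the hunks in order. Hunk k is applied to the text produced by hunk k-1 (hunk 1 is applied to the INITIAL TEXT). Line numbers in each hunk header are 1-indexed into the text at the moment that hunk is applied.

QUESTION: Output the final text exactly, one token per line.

Answer: xiq
sqg
rsxtc
mha
zyr
cbo

Derivation:
Hunk 1: at line 3 remove [mbqny,wsh] add [faru,yzp,kmoh] -> 8 lines: xiq yhfiw jqhzv faru yzp kmoh oou cbo
Hunk 2: at line 3 remove [faru,yzp,kmoh] add [hsapj] -> 6 lines: xiq yhfiw jqhzv hsapj oou cbo
Hunk 3: at line 1 remove [yhfiw,jqhzv,hsapj] add [vmvif] -> 4 lines: xiq vmvif oou cbo
Hunk 4: at line 1 remove [vmvif,oou] add [sqg,xcp,zyya] -> 5 lines: xiq sqg xcp zyya cbo
Hunk 5: at line 2 remove [xcp,zyya] add [rsxtc,mha,zyr] -> 6 lines: xiq sqg rsxtc mha zyr cbo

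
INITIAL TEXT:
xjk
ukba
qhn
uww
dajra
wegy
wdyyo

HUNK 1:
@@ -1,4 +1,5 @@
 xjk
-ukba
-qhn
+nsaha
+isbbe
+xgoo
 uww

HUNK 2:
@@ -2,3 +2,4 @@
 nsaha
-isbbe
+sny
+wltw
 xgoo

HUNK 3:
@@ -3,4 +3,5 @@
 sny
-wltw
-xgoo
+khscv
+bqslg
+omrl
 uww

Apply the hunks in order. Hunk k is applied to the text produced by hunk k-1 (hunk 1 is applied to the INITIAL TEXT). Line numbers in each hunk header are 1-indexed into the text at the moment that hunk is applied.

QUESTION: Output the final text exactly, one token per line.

Answer: xjk
nsaha
sny
khscv
bqslg
omrl
uww
dajra
wegy
wdyyo

Derivation:
Hunk 1: at line 1 remove [ukba,qhn] add [nsaha,isbbe,xgoo] -> 8 lines: xjk nsaha isbbe xgoo uww dajra wegy wdyyo
Hunk 2: at line 2 remove [isbbe] add [sny,wltw] -> 9 lines: xjk nsaha sny wltw xgoo uww dajra wegy wdyyo
Hunk 3: at line 3 remove [wltw,xgoo] add [khscv,bqslg,omrl] -> 10 lines: xjk nsaha sny khscv bqslg omrl uww dajra wegy wdyyo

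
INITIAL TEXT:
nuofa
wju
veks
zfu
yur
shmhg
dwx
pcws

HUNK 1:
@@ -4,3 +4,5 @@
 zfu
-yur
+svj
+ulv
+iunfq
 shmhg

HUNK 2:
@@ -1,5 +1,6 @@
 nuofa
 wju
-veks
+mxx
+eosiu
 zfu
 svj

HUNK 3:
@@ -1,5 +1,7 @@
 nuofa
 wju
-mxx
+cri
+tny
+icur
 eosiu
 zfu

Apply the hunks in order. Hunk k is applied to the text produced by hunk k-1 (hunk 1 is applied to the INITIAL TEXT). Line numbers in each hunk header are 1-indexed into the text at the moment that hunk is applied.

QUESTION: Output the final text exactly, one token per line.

Answer: nuofa
wju
cri
tny
icur
eosiu
zfu
svj
ulv
iunfq
shmhg
dwx
pcws

Derivation:
Hunk 1: at line 4 remove [yur] add [svj,ulv,iunfq] -> 10 lines: nuofa wju veks zfu svj ulv iunfq shmhg dwx pcws
Hunk 2: at line 1 remove [veks] add [mxx,eosiu] -> 11 lines: nuofa wju mxx eosiu zfu svj ulv iunfq shmhg dwx pcws
Hunk 3: at line 1 remove [mxx] add [cri,tny,icur] -> 13 lines: nuofa wju cri tny icur eosiu zfu svj ulv iunfq shmhg dwx pcws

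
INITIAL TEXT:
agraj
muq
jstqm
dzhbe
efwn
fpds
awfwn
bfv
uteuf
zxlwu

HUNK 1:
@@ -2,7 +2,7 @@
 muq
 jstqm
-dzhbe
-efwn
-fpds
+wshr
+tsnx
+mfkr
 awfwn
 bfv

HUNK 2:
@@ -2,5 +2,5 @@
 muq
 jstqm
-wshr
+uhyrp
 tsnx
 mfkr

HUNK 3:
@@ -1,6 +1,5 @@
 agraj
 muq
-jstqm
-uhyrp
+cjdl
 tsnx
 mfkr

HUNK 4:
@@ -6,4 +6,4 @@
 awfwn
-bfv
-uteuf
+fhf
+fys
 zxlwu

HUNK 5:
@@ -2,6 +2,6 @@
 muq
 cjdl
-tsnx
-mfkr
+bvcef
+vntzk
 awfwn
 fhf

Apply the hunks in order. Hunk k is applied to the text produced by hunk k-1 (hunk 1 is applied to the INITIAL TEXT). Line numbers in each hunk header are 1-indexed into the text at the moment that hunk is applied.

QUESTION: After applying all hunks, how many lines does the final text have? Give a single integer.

Hunk 1: at line 2 remove [dzhbe,efwn,fpds] add [wshr,tsnx,mfkr] -> 10 lines: agraj muq jstqm wshr tsnx mfkr awfwn bfv uteuf zxlwu
Hunk 2: at line 2 remove [wshr] add [uhyrp] -> 10 lines: agraj muq jstqm uhyrp tsnx mfkr awfwn bfv uteuf zxlwu
Hunk 3: at line 1 remove [jstqm,uhyrp] add [cjdl] -> 9 lines: agraj muq cjdl tsnx mfkr awfwn bfv uteuf zxlwu
Hunk 4: at line 6 remove [bfv,uteuf] add [fhf,fys] -> 9 lines: agraj muq cjdl tsnx mfkr awfwn fhf fys zxlwu
Hunk 5: at line 2 remove [tsnx,mfkr] add [bvcef,vntzk] -> 9 lines: agraj muq cjdl bvcef vntzk awfwn fhf fys zxlwu
Final line count: 9

Answer: 9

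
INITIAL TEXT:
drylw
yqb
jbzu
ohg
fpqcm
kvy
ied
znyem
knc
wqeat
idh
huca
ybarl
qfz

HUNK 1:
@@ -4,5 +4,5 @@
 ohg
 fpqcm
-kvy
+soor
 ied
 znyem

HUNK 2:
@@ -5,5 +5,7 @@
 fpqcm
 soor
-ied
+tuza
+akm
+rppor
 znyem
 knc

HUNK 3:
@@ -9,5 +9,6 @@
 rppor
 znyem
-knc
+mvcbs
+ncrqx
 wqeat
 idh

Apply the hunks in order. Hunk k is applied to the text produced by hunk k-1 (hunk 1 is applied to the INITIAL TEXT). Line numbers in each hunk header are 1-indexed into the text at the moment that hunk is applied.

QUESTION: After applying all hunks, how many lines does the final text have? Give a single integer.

Hunk 1: at line 4 remove [kvy] add [soor] -> 14 lines: drylw yqb jbzu ohg fpqcm soor ied znyem knc wqeat idh huca ybarl qfz
Hunk 2: at line 5 remove [ied] add [tuza,akm,rppor] -> 16 lines: drylw yqb jbzu ohg fpqcm soor tuza akm rppor znyem knc wqeat idh huca ybarl qfz
Hunk 3: at line 9 remove [knc] add [mvcbs,ncrqx] -> 17 lines: drylw yqb jbzu ohg fpqcm soor tuza akm rppor znyem mvcbs ncrqx wqeat idh huca ybarl qfz
Final line count: 17

Answer: 17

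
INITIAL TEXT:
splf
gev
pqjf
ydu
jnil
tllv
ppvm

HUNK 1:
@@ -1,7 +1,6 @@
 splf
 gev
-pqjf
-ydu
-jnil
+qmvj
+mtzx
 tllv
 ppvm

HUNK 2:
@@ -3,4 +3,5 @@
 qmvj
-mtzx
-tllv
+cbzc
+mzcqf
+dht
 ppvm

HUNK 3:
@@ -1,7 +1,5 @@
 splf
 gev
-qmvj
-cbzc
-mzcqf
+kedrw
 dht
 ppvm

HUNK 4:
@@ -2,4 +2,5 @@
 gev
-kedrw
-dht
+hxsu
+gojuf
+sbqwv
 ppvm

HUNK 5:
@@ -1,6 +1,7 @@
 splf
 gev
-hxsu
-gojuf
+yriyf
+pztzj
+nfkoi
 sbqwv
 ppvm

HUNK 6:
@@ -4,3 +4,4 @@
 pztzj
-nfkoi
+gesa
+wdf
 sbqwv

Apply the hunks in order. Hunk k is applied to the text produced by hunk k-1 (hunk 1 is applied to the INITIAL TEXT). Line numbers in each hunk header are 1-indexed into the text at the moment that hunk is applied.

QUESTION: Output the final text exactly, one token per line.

Hunk 1: at line 1 remove [pqjf,ydu,jnil] add [qmvj,mtzx] -> 6 lines: splf gev qmvj mtzx tllv ppvm
Hunk 2: at line 3 remove [mtzx,tllv] add [cbzc,mzcqf,dht] -> 7 lines: splf gev qmvj cbzc mzcqf dht ppvm
Hunk 3: at line 1 remove [qmvj,cbzc,mzcqf] add [kedrw] -> 5 lines: splf gev kedrw dht ppvm
Hunk 4: at line 2 remove [kedrw,dht] add [hxsu,gojuf,sbqwv] -> 6 lines: splf gev hxsu gojuf sbqwv ppvm
Hunk 5: at line 1 remove [hxsu,gojuf] add [yriyf,pztzj,nfkoi] -> 7 lines: splf gev yriyf pztzj nfkoi sbqwv ppvm
Hunk 6: at line 4 remove [nfkoi] add [gesa,wdf] -> 8 lines: splf gev yriyf pztzj gesa wdf sbqwv ppvm

Answer: splf
gev
yriyf
pztzj
gesa
wdf
sbqwv
ppvm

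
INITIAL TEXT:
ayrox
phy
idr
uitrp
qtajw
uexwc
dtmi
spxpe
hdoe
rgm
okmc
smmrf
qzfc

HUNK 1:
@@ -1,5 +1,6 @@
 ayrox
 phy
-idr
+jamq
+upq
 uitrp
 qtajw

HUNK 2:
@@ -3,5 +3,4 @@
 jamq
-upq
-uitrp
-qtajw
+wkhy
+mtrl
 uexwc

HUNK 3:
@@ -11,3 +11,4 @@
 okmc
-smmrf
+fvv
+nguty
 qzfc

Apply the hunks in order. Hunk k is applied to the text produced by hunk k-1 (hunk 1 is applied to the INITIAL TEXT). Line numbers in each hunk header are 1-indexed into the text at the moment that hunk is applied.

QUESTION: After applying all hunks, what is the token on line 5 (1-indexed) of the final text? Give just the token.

Hunk 1: at line 1 remove [idr] add [jamq,upq] -> 14 lines: ayrox phy jamq upq uitrp qtajw uexwc dtmi spxpe hdoe rgm okmc smmrf qzfc
Hunk 2: at line 3 remove [upq,uitrp,qtajw] add [wkhy,mtrl] -> 13 lines: ayrox phy jamq wkhy mtrl uexwc dtmi spxpe hdoe rgm okmc smmrf qzfc
Hunk 3: at line 11 remove [smmrf] add [fvv,nguty] -> 14 lines: ayrox phy jamq wkhy mtrl uexwc dtmi spxpe hdoe rgm okmc fvv nguty qzfc
Final line 5: mtrl

Answer: mtrl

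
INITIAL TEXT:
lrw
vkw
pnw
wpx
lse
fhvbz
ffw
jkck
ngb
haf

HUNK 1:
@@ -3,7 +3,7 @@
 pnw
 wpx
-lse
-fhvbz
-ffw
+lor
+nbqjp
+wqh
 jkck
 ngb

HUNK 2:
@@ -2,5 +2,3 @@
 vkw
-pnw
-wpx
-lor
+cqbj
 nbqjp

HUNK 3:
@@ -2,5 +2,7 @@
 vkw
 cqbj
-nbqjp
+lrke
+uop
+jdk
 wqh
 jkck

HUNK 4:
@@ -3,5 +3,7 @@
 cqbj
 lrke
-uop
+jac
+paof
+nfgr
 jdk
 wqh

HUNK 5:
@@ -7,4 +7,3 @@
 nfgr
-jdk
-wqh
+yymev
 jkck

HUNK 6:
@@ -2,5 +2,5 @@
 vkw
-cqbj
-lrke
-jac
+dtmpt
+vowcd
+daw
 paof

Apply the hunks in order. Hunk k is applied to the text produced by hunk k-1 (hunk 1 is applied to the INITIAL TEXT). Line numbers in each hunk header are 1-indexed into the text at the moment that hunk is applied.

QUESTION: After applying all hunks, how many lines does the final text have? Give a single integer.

Answer: 11

Derivation:
Hunk 1: at line 3 remove [lse,fhvbz,ffw] add [lor,nbqjp,wqh] -> 10 lines: lrw vkw pnw wpx lor nbqjp wqh jkck ngb haf
Hunk 2: at line 2 remove [pnw,wpx,lor] add [cqbj] -> 8 lines: lrw vkw cqbj nbqjp wqh jkck ngb haf
Hunk 3: at line 2 remove [nbqjp] add [lrke,uop,jdk] -> 10 lines: lrw vkw cqbj lrke uop jdk wqh jkck ngb haf
Hunk 4: at line 3 remove [uop] add [jac,paof,nfgr] -> 12 lines: lrw vkw cqbj lrke jac paof nfgr jdk wqh jkck ngb haf
Hunk 5: at line 7 remove [jdk,wqh] add [yymev] -> 11 lines: lrw vkw cqbj lrke jac paof nfgr yymev jkck ngb haf
Hunk 6: at line 2 remove [cqbj,lrke,jac] add [dtmpt,vowcd,daw] -> 11 lines: lrw vkw dtmpt vowcd daw paof nfgr yymev jkck ngb haf
Final line count: 11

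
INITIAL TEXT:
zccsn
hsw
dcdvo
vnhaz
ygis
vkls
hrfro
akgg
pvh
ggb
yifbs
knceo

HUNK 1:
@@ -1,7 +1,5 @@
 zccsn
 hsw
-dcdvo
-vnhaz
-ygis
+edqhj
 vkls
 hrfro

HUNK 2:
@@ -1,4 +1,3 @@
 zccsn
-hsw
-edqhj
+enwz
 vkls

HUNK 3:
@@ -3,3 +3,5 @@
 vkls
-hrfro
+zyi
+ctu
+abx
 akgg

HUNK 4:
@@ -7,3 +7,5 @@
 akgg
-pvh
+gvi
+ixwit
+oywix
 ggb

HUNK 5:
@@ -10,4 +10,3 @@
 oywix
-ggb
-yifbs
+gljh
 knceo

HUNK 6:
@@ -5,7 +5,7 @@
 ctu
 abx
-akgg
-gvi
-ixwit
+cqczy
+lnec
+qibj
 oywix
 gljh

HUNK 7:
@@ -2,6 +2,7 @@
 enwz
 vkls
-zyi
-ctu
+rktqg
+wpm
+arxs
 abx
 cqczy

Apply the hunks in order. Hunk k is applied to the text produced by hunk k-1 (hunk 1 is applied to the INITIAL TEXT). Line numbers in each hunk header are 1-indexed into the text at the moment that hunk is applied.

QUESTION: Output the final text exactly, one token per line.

Answer: zccsn
enwz
vkls
rktqg
wpm
arxs
abx
cqczy
lnec
qibj
oywix
gljh
knceo

Derivation:
Hunk 1: at line 1 remove [dcdvo,vnhaz,ygis] add [edqhj] -> 10 lines: zccsn hsw edqhj vkls hrfro akgg pvh ggb yifbs knceo
Hunk 2: at line 1 remove [hsw,edqhj] add [enwz] -> 9 lines: zccsn enwz vkls hrfro akgg pvh ggb yifbs knceo
Hunk 3: at line 3 remove [hrfro] add [zyi,ctu,abx] -> 11 lines: zccsn enwz vkls zyi ctu abx akgg pvh ggb yifbs knceo
Hunk 4: at line 7 remove [pvh] add [gvi,ixwit,oywix] -> 13 lines: zccsn enwz vkls zyi ctu abx akgg gvi ixwit oywix ggb yifbs knceo
Hunk 5: at line 10 remove [ggb,yifbs] add [gljh] -> 12 lines: zccsn enwz vkls zyi ctu abx akgg gvi ixwit oywix gljh knceo
Hunk 6: at line 5 remove [akgg,gvi,ixwit] add [cqczy,lnec,qibj] -> 12 lines: zccsn enwz vkls zyi ctu abx cqczy lnec qibj oywix gljh knceo
Hunk 7: at line 2 remove [zyi,ctu] add [rktqg,wpm,arxs] -> 13 lines: zccsn enwz vkls rktqg wpm arxs abx cqczy lnec qibj oywix gljh knceo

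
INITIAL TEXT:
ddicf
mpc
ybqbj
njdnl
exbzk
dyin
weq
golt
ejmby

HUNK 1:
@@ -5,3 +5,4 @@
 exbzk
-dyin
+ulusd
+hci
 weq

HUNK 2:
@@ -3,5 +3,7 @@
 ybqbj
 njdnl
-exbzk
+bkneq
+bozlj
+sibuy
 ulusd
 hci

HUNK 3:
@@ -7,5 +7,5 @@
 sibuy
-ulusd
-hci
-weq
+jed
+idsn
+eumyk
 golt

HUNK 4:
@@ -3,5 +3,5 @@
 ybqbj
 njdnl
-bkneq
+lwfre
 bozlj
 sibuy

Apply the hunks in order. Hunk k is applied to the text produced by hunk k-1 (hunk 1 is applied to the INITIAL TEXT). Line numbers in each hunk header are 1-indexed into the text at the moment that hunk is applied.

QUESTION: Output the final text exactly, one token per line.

Answer: ddicf
mpc
ybqbj
njdnl
lwfre
bozlj
sibuy
jed
idsn
eumyk
golt
ejmby

Derivation:
Hunk 1: at line 5 remove [dyin] add [ulusd,hci] -> 10 lines: ddicf mpc ybqbj njdnl exbzk ulusd hci weq golt ejmby
Hunk 2: at line 3 remove [exbzk] add [bkneq,bozlj,sibuy] -> 12 lines: ddicf mpc ybqbj njdnl bkneq bozlj sibuy ulusd hci weq golt ejmby
Hunk 3: at line 7 remove [ulusd,hci,weq] add [jed,idsn,eumyk] -> 12 lines: ddicf mpc ybqbj njdnl bkneq bozlj sibuy jed idsn eumyk golt ejmby
Hunk 4: at line 3 remove [bkneq] add [lwfre] -> 12 lines: ddicf mpc ybqbj njdnl lwfre bozlj sibuy jed idsn eumyk golt ejmby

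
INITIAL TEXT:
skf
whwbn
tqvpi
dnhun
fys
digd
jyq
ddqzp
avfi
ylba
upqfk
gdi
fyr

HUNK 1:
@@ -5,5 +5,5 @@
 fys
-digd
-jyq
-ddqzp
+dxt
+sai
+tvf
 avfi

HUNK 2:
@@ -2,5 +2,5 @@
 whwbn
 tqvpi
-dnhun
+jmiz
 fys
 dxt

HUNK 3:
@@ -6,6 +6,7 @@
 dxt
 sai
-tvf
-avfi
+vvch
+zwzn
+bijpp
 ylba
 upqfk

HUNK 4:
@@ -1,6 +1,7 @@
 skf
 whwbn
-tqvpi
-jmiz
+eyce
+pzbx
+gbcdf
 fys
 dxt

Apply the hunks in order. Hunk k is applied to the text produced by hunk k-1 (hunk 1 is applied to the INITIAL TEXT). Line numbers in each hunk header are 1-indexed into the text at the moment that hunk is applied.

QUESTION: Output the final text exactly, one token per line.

Answer: skf
whwbn
eyce
pzbx
gbcdf
fys
dxt
sai
vvch
zwzn
bijpp
ylba
upqfk
gdi
fyr

Derivation:
Hunk 1: at line 5 remove [digd,jyq,ddqzp] add [dxt,sai,tvf] -> 13 lines: skf whwbn tqvpi dnhun fys dxt sai tvf avfi ylba upqfk gdi fyr
Hunk 2: at line 2 remove [dnhun] add [jmiz] -> 13 lines: skf whwbn tqvpi jmiz fys dxt sai tvf avfi ylba upqfk gdi fyr
Hunk 3: at line 6 remove [tvf,avfi] add [vvch,zwzn,bijpp] -> 14 lines: skf whwbn tqvpi jmiz fys dxt sai vvch zwzn bijpp ylba upqfk gdi fyr
Hunk 4: at line 1 remove [tqvpi,jmiz] add [eyce,pzbx,gbcdf] -> 15 lines: skf whwbn eyce pzbx gbcdf fys dxt sai vvch zwzn bijpp ylba upqfk gdi fyr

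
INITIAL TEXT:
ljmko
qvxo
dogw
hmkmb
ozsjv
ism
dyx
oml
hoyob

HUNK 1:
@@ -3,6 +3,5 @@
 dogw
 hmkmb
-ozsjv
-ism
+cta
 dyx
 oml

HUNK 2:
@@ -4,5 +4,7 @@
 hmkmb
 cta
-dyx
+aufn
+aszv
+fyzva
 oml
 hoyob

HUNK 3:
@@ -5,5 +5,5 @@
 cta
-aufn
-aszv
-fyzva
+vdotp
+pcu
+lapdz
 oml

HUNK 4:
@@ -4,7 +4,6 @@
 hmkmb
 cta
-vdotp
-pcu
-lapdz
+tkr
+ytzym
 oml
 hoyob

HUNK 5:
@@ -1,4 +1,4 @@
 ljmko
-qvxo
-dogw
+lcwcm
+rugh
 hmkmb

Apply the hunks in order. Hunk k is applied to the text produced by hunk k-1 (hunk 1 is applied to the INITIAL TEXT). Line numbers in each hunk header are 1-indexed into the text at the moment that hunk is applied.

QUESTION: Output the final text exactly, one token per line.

Hunk 1: at line 3 remove [ozsjv,ism] add [cta] -> 8 lines: ljmko qvxo dogw hmkmb cta dyx oml hoyob
Hunk 2: at line 4 remove [dyx] add [aufn,aszv,fyzva] -> 10 lines: ljmko qvxo dogw hmkmb cta aufn aszv fyzva oml hoyob
Hunk 3: at line 5 remove [aufn,aszv,fyzva] add [vdotp,pcu,lapdz] -> 10 lines: ljmko qvxo dogw hmkmb cta vdotp pcu lapdz oml hoyob
Hunk 4: at line 4 remove [vdotp,pcu,lapdz] add [tkr,ytzym] -> 9 lines: ljmko qvxo dogw hmkmb cta tkr ytzym oml hoyob
Hunk 5: at line 1 remove [qvxo,dogw] add [lcwcm,rugh] -> 9 lines: ljmko lcwcm rugh hmkmb cta tkr ytzym oml hoyob

Answer: ljmko
lcwcm
rugh
hmkmb
cta
tkr
ytzym
oml
hoyob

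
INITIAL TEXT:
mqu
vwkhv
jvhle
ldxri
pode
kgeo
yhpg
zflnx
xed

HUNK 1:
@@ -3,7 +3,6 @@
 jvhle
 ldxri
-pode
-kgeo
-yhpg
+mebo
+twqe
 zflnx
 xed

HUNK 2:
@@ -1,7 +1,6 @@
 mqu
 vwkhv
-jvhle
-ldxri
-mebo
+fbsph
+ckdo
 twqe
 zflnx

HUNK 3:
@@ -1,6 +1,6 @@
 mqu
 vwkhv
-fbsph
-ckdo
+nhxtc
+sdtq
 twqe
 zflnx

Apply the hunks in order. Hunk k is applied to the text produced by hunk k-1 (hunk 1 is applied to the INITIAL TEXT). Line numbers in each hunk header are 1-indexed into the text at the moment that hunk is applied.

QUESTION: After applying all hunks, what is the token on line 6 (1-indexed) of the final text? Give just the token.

Answer: zflnx

Derivation:
Hunk 1: at line 3 remove [pode,kgeo,yhpg] add [mebo,twqe] -> 8 lines: mqu vwkhv jvhle ldxri mebo twqe zflnx xed
Hunk 2: at line 1 remove [jvhle,ldxri,mebo] add [fbsph,ckdo] -> 7 lines: mqu vwkhv fbsph ckdo twqe zflnx xed
Hunk 3: at line 1 remove [fbsph,ckdo] add [nhxtc,sdtq] -> 7 lines: mqu vwkhv nhxtc sdtq twqe zflnx xed
Final line 6: zflnx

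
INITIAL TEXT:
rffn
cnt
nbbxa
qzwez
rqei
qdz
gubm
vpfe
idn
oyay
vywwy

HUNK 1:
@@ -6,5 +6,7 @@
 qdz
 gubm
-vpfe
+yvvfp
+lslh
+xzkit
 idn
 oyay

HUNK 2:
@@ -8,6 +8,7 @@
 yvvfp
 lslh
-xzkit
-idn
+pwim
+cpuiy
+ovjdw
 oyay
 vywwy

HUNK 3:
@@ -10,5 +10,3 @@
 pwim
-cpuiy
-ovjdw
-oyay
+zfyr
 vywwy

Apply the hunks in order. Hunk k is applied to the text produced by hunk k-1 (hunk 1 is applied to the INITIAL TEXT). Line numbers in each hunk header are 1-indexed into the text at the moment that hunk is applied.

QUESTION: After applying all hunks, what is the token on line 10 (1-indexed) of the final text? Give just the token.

Answer: pwim

Derivation:
Hunk 1: at line 6 remove [vpfe] add [yvvfp,lslh,xzkit] -> 13 lines: rffn cnt nbbxa qzwez rqei qdz gubm yvvfp lslh xzkit idn oyay vywwy
Hunk 2: at line 8 remove [xzkit,idn] add [pwim,cpuiy,ovjdw] -> 14 lines: rffn cnt nbbxa qzwez rqei qdz gubm yvvfp lslh pwim cpuiy ovjdw oyay vywwy
Hunk 3: at line 10 remove [cpuiy,ovjdw,oyay] add [zfyr] -> 12 lines: rffn cnt nbbxa qzwez rqei qdz gubm yvvfp lslh pwim zfyr vywwy
Final line 10: pwim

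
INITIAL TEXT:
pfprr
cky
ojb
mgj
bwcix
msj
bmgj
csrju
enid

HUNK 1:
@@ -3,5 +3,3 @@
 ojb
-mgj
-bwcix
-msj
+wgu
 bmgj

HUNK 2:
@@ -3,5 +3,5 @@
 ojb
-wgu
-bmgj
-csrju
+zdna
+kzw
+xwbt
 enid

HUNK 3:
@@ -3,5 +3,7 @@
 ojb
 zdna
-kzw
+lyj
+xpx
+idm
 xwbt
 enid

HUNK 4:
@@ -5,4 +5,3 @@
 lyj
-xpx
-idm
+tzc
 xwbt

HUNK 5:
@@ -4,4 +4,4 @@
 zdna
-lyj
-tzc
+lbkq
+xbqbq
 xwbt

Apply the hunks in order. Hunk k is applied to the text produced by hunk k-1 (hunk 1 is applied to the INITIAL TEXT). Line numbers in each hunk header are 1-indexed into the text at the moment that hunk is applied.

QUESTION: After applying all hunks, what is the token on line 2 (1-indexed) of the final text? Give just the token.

Answer: cky

Derivation:
Hunk 1: at line 3 remove [mgj,bwcix,msj] add [wgu] -> 7 lines: pfprr cky ojb wgu bmgj csrju enid
Hunk 2: at line 3 remove [wgu,bmgj,csrju] add [zdna,kzw,xwbt] -> 7 lines: pfprr cky ojb zdna kzw xwbt enid
Hunk 3: at line 3 remove [kzw] add [lyj,xpx,idm] -> 9 lines: pfprr cky ojb zdna lyj xpx idm xwbt enid
Hunk 4: at line 5 remove [xpx,idm] add [tzc] -> 8 lines: pfprr cky ojb zdna lyj tzc xwbt enid
Hunk 5: at line 4 remove [lyj,tzc] add [lbkq,xbqbq] -> 8 lines: pfprr cky ojb zdna lbkq xbqbq xwbt enid
Final line 2: cky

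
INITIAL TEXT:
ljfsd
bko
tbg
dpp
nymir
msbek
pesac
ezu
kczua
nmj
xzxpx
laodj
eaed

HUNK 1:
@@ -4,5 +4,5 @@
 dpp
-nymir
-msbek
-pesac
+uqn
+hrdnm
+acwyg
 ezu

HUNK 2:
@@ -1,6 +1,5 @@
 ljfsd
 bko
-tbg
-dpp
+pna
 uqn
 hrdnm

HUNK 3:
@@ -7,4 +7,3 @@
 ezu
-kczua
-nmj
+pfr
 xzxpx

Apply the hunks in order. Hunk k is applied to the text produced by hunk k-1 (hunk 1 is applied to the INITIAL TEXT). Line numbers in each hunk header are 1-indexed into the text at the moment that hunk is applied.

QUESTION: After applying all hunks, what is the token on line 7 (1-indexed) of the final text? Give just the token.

Answer: ezu

Derivation:
Hunk 1: at line 4 remove [nymir,msbek,pesac] add [uqn,hrdnm,acwyg] -> 13 lines: ljfsd bko tbg dpp uqn hrdnm acwyg ezu kczua nmj xzxpx laodj eaed
Hunk 2: at line 1 remove [tbg,dpp] add [pna] -> 12 lines: ljfsd bko pna uqn hrdnm acwyg ezu kczua nmj xzxpx laodj eaed
Hunk 3: at line 7 remove [kczua,nmj] add [pfr] -> 11 lines: ljfsd bko pna uqn hrdnm acwyg ezu pfr xzxpx laodj eaed
Final line 7: ezu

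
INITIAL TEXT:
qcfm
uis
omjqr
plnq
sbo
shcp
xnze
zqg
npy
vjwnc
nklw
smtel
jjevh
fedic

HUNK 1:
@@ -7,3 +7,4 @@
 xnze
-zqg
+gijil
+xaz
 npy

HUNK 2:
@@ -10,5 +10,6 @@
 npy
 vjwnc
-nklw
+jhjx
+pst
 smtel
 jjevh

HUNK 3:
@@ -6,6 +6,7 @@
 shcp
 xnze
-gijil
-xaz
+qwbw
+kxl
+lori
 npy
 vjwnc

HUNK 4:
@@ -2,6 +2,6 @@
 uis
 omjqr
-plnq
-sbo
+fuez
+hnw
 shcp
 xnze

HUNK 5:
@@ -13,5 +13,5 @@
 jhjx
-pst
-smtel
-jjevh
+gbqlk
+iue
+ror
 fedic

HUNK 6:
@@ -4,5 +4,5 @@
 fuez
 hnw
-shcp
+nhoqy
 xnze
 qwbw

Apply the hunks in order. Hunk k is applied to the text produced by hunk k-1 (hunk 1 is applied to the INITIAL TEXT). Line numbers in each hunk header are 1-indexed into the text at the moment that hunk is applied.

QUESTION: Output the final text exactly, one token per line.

Hunk 1: at line 7 remove [zqg] add [gijil,xaz] -> 15 lines: qcfm uis omjqr plnq sbo shcp xnze gijil xaz npy vjwnc nklw smtel jjevh fedic
Hunk 2: at line 10 remove [nklw] add [jhjx,pst] -> 16 lines: qcfm uis omjqr plnq sbo shcp xnze gijil xaz npy vjwnc jhjx pst smtel jjevh fedic
Hunk 3: at line 6 remove [gijil,xaz] add [qwbw,kxl,lori] -> 17 lines: qcfm uis omjqr plnq sbo shcp xnze qwbw kxl lori npy vjwnc jhjx pst smtel jjevh fedic
Hunk 4: at line 2 remove [plnq,sbo] add [fuez,hnw] -> 17 lines: qcfm uis omjqr fuez hnw shcp xnze qwbw kxl lori npy vjwnc jhjx pst smtel jjevh fedic
Hunk 5: at line 13 remove [pst,smtel,jjevh] add [gbqlk,iue,ror] -> 17 lines: qcfm uis omjqr fuez hnw shcp xnze qwbw kxl lori npy vjwnc jhjx gbqlk iue ror fedic
Hunk 6: at line 4 remove [shcp] add [nhoqy] -> 17 lines: qcfm uis omjqr fuez hnw nhoqy xnze qwbw kxl lori npy vjwnc jhjx gbqlk iue ror fedic

Answer: qcfm
uis
omjqr
fuez
hnw
nhoqy
xnze
qwbw
kxl
lori
npy
vjwnc
jhjx
gbqlk
iue
ror
fedic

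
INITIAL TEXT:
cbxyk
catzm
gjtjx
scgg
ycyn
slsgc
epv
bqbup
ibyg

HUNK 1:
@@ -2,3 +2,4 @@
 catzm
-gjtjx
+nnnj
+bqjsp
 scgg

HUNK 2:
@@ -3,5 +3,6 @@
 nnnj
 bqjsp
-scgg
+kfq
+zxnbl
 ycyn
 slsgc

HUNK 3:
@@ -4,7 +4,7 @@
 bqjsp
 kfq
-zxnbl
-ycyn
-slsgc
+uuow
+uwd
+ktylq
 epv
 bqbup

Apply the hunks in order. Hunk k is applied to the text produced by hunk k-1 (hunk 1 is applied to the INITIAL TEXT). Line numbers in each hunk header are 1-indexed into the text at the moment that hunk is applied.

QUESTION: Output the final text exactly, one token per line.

Hunk 1: at line 2 remove [gjtjx] add [nnnj,bqjsp] -> 10 lines: cbxyk catzm nnnj bqjsp scgg ycyn slsgc epv bqbup ibyg
Hunk 2: at line 3 remove [scgg] add [kfq,zxnbl] -> 11 lines: cbxyk catzm nnnj bqjsp kfq zxnbl ycyn slsgc epv bqbup ibyg
Hunk 3: at line 4 remove [zxnbl,ycyn,slsgc] add [uuow,uwd,ktylq] -> 11 lines: cbxyk catzm nnnj bqjsp kfq uuow uwd ktylq epv bqbup ibyg

Answer: cbxyk
catzm
nnnj
bqjsp
kfq
uuow
uwd
ktylq
epv
bqbup
ibyg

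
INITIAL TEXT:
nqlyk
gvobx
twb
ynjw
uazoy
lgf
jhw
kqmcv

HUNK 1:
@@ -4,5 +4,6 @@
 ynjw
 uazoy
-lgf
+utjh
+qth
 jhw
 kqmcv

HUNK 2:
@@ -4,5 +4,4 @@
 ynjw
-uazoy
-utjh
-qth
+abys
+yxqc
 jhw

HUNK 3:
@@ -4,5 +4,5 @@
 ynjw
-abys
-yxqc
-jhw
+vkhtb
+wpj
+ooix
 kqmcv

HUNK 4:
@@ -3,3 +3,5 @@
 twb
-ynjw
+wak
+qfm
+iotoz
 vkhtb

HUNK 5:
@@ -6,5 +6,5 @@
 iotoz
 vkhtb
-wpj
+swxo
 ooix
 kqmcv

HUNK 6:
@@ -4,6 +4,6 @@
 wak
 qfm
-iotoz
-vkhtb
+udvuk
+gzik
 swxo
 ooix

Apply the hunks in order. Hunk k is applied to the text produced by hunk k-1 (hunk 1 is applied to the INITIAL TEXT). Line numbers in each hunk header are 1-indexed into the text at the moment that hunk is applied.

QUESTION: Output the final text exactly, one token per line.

Answer: nqlyk
gvobx
twb
wak
qfm
udvuk
gzik
swxo
ooix
kqmcv

Derivation:
Hunk 1: at line 4 remove [lgf] add [utjh,qth] -> 9 lines: nqlyk gvobx twb ynjw uazoy utjh qth jhw kqmcv
Hunk 2: at line 4 remove [uazoy,utjh,qth] add [abys,yxqc] -> 8 lines: nqlyk gvobx twb ynjw abys yxqc jhw kqmcv
Hunk 3: at line 4 remove [abys,yxqc,jhw] add [vkhtb,wpj,ooix] -> 8 lines: nqlyk gvobx twb ynjw vkhtb wpj ooix kqmcv
Hunk 4: at line 3 remove [ynjw] add [wak,qfm,iotoz] -> 10 lines: nqlyk gvobx twb wak qfm iotoz vkhtb wpj ooix kqmcv
Hunk 5: at line 6 remove [wpj] add [swxo] -> 10 lines: nqlyk gvobx twb wak qfm iotoz vkhtb swxo ooix kqmcv
Hunk 6: at line 4 remove [iotoz,vkhtb] add [udvuk,gzik] -> 10 lines: nqlyk gvobx twb wak qfm udvuk gzik swxo ooix kqmcv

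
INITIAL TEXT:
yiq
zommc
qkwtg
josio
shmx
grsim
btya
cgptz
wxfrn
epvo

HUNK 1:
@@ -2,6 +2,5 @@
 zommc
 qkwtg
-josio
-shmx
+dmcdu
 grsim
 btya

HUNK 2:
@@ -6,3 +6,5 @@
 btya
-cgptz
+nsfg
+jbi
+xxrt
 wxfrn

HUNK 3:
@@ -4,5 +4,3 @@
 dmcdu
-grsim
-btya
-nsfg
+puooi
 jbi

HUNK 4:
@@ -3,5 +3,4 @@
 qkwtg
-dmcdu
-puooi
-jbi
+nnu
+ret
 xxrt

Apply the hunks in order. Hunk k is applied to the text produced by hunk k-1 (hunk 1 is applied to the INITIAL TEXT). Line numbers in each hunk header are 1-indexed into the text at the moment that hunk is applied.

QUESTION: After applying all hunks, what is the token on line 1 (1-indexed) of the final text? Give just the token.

Answer: yiq

Derivation:
Hunk 1: at line 2 remove [josio,shmx] add [dmcdu] -> 9 lines: yiq zommc qkwtg dmcdu grsim btya cgptz wxfrn epvo
Hunk 2: at line 6 remove [cgptz] add [nsfg,jbi,xxrt] -> 11 lines: yiq zommc qkwtg dmcdu grsim btya nsfg jbi xxrt wxfrn epvo
Hunk 3: at line 4 remove [grsim,btya,nsfg] add [puooi] -> 9 lines: yiq zommc qkwtg dmcdu puooi jbi xxrt wxfrn epvo
Hunk 4: at line 3 remove [dmcdu,puooi,jbi] add [nnu,ret] -> 8 lines: yiq zommc qkwtg nnu ret xxrt wxfrn epvo
Final line 1: yiq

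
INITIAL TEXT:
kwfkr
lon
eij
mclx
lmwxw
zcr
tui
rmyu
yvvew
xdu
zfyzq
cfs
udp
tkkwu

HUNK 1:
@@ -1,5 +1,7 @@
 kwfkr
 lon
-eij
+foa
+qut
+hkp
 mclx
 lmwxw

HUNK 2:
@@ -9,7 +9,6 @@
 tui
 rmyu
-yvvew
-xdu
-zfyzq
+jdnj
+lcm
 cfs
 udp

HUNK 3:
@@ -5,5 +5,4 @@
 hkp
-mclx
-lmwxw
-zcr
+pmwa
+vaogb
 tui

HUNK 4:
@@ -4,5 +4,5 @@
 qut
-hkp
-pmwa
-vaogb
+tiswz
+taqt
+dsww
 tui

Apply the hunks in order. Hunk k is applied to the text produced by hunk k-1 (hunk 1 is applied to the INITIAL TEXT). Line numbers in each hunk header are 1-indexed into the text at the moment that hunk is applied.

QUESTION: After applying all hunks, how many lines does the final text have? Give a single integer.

Hunk 1: at line 1 remove [eij] add [foa,qut,hkp] -> 16 lines: kwfkr lon foa qut hkp mclx lmwxw zcr tui rmyu yvvew xdu zfyzq cfs udp tkkwu
Hunk 2: at line 9 remove [yvvew,xdu,zfyzq] add [jdnj,lcm] -> 15 lines: kwfkr lon foa qut hkp mclx lmwxw zcr tui rmyu jdnj lcm cfs udp tkkwu
Hunk 3: at line 5 remove [mclx,lmwxw,zcr] add [pmwa,vaogb] -> 14 lines: kwfkr lon foa qut hkp pmwa vaogb tui rmyu jdnj lcm cfs udp tkkwu
Hunk 4: at line 4 remove [hkp,pmwa,vaogb] add [tiswz,taqt,dsww] -> 14 lines: kwfkr lon foa qut tiswz taqt dsww tui rmyu jdnj lcm cfs udp tkkwu
Final line count: 14

Answer: 14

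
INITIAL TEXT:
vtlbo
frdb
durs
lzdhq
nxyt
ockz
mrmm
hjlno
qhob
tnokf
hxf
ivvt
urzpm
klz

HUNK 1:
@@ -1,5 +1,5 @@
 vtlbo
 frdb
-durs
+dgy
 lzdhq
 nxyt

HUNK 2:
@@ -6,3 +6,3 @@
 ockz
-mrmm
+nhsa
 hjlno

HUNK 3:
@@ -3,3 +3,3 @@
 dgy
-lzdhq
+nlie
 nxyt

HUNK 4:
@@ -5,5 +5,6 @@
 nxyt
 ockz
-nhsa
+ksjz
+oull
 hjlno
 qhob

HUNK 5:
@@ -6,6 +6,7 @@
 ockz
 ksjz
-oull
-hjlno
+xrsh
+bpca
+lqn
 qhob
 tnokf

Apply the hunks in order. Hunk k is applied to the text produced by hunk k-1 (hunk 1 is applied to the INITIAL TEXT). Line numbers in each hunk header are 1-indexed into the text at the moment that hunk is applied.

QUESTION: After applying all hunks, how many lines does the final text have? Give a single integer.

Hunk 1: at line 1 remove [durs] add [dgy] -> 14 lines: vtlbo frdb dgy lzdhq nxyt ockz mrmm hjlno qhob tnokf hxf ivvt urzpm klz
Hunk 2: at line 6 remove [mrmm] add [nhsa] -> 14 lines: vtlbo frdb dgy lzdhq nxyt ockz nhsa hjlno qhob tnokf hxf ivvt urzpm klz
Hunk 3: at line 3 remove [lzdhq] add [nlie] -> 14 lines: vtlbo frdb dgy nlie nxyt ockz nhsa hjlno qhob tnokf hxf ivvt urzpm klz
Hunk 4: at line 5 remove [nhsa] add [ksjz,oull] -> 15 lines: vtlbo frdb dgy nlie nxyt ockz ksjz oull hjlno qhob tnokf hxf ivvt urzpm klz
Hunk 5: at line 6 remove [oull,hjlno] add [xrsh,bpca,lqn] -> 16 lines: vtlbo frdb dgy nlie nxyt ockz ksjz xrsh bpca lqn qhob tnokf hxf ivvt urzpm klz
Final line count: 16

Answer: 16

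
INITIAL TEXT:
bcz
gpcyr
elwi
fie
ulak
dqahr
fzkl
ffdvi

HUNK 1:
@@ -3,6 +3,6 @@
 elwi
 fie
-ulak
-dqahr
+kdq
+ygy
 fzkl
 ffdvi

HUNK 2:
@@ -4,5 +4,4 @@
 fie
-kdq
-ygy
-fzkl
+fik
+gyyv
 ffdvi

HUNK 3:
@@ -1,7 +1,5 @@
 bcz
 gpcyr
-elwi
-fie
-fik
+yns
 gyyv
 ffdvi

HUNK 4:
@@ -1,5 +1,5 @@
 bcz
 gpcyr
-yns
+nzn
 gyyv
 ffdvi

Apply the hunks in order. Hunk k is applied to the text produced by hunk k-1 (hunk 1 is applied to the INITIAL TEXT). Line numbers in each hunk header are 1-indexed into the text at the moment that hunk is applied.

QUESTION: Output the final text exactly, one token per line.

Hunk 1: at line 3 remove [ulak,dqahr] add [kdq,ygy] -> 8 lines: bcz gpcyr elwi fie kdq ygy fzkl ffdvi
Hunk 2: at line 4 remove [kdq,ygy,fzkl] add [fik,gyyv] -> 7 lines: bcz gpcyr elwi fie fik gyyv ffdvi
Hunk 3: at line 1 remove [elwi,fie,fik] add [yns] -> 5 lines: bcz gpcyr yns gyyv ffdvi
Hunk 4: at line 1 remove [yns] add [nzn] -> 5 lines: bcz gpcyr nzn gyyv ffdvi

Answer: bcz
gpcyr
nzn
gyyv
ffdvi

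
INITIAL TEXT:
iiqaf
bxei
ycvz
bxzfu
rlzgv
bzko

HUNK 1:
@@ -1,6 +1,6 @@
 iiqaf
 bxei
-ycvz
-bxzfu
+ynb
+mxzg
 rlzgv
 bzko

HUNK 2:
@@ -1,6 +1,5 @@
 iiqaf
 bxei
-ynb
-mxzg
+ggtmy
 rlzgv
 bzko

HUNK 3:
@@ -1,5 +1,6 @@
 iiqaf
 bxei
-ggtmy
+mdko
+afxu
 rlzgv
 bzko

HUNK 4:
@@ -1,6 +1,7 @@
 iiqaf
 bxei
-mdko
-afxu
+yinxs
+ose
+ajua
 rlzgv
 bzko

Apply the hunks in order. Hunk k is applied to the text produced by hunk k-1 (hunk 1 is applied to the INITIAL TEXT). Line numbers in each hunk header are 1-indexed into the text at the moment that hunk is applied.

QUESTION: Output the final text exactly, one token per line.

Answer: iiqaf
bxei
yinxs
ose
ajua
rlzgv
bzko

Derivation:
Hunk 1: at line 1 remove [ycvz,bxzfu] add [ynb,mxzg] -> 6 lines: iiqaf bxei ynb mxzg rlzgv bzko
Hunk 2: at line 1 remove [ynb,mxzg] add [ggtmy] -> 5 lines: iiqaf bxei ggtmy rlzgv bzko
Hunk 3: at line 1 remove [ggtmy] add [mdko,afxu] -> 6 lines: iiqaf bxei mdko afxu rlzgv bzko
Hunk 4: at line 1 remove [mdko,afxu] add [yinxs,ose,ajua] -> 7 lines: iiqaf bxei yinxs ose ajua rlzgv bzko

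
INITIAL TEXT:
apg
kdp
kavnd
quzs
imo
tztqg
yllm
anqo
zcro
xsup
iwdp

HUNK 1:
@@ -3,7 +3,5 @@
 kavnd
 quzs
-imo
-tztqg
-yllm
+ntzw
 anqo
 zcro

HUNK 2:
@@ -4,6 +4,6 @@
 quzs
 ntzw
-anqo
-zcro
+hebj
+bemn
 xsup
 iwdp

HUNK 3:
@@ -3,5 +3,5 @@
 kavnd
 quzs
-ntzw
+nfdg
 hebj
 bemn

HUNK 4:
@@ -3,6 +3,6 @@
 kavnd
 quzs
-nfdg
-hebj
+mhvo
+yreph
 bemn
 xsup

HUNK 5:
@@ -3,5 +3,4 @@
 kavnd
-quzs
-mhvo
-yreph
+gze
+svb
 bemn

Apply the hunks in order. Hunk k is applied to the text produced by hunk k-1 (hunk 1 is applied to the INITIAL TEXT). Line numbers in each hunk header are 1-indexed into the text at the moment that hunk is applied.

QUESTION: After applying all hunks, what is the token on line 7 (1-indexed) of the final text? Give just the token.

Hunk 1: at line 3 remove [imo,tztqg,yllm] add [ntzw] -> 9 lines: apg kdp kavnd quzs ntzw anqo zcro xsup iwdp
Hunk 2: at line 4 remove [anqo,zcro] add [hebj,bemn] -> 9 lines: apg kdp kavnd quzs ntzw hebj bemn xsup iwdp
Hunk 3: at line 3 remove [ntzw] add [nfdg] -> 9 lines: apg kdp kavnd quzs nfdg hebj bemn xsup iwdp
Hunk 4: at line 3 remove [nfdg,hebj] add [mhvo,yreph] -> 9 lines: apg kdp kavnd quzs mhvo yreph bemn xsup iwdp
Hunk 5: at line 3 remove [quzs,mhvo,yreph] add [gze,svb] -> 8 lines: apg kdp kavnd gze svb bemn xsup iwdp
Final line 7: xsup

Answer: xsup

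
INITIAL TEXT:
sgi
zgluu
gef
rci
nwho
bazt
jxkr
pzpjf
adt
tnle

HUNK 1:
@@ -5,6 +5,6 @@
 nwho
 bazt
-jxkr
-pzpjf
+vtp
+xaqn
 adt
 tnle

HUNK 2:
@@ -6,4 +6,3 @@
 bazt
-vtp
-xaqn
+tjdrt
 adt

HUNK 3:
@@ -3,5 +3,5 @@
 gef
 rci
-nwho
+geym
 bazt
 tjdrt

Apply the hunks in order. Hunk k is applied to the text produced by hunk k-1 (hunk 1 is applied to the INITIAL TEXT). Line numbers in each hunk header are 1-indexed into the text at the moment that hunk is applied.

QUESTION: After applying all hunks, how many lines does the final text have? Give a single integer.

Hunk 1: at line 5 remove [jxkr,pzpjf] add [vtp,xaqn] -> 10 lines: sgi zgluu gef rci nwho bazt vtp xaqn adt tnle
Hunk 2: at line 6 remove [vtp,xaqn] add [tjdrt] -> 9 lines: sgi zgluu gef rci nwho bazt tjdrt adt tnle
Hunk 3: at line 3 remove [nwho] add [geym] -> 9 lines: sgi zgluu gef rci geym bazt tjdrt adt tnle
Final line count: 9

Answer: 9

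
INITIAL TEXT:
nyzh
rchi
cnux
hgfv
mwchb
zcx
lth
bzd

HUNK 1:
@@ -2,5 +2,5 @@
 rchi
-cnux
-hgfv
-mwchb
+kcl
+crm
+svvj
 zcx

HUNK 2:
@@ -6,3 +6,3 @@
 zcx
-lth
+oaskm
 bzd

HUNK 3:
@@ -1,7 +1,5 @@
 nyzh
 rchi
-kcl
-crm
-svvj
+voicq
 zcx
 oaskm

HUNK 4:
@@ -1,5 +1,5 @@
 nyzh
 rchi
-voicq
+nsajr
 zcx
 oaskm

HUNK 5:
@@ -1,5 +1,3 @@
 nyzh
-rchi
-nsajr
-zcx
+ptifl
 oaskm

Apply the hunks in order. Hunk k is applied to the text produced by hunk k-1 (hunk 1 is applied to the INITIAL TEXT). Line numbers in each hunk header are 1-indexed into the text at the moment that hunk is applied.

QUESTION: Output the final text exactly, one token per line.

Hunk 1: at line 2 remove [cnux,hgfv,mwchb] add [kcl,crm,svvj] -> 8 lines: nyzh rchi kcl crm svvj zcx lth bzd
Hunk 2: at line 6 remove [lth] add [oaskm] -> 8 lines: nyzh rchi kcl crm svvj zcx oaskm bzd
Hunk 3: at line 1 remove [kcl,crm,svvj] add [voicq] -> 6 lines: nyzh rchi voicq zcx oaskm bzd
Hunk 4: at line 1 remove [voicq] add [nsajr] -> 6 lines: nyzh rchi nsajr zcx oaskm bzd
Hunk 5: at line 1 remove [rchi,nsajr,zcx] add [ptifl] -> 4 lines: nyzh ptifl oaskm bzd

Answer: nyzh
ptifl
oaskm
bzd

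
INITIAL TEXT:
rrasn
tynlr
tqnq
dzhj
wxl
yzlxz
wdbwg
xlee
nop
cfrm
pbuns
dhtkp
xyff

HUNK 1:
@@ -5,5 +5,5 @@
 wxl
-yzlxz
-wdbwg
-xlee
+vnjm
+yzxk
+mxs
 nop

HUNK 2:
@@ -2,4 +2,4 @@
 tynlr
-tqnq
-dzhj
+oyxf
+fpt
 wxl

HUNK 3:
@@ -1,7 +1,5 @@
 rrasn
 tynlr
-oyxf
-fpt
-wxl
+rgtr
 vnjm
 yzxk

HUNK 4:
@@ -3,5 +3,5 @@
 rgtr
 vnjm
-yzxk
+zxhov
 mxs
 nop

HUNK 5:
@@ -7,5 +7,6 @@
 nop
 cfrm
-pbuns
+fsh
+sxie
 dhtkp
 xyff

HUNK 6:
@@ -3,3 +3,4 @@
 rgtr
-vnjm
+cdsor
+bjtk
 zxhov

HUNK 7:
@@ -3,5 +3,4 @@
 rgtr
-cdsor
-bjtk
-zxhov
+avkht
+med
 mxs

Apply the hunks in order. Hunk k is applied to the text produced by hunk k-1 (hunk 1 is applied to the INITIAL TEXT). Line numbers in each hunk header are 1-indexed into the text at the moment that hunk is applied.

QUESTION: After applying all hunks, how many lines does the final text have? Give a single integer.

Answer: 12

Derivation:
Hunk 1: at line 5 remove [yzlxz,wdbwg,xlee] add [vnjm,yzxk,mxs] -> 13 lines: rrasn tynlr tqnq dzhj wxl vnjm yzxk mxs nop cfrm pbuns dhtkp xyff
Hunk 2: at line 2 remove [tqnq,dzhj] add [oyxf,fpt] -> 13 lines: rrasn tynlr oyxf fpt wxl vnjm yzxk mxs nop cfrm pbuns dhtkp xyff
Hunk 3: at line 1 remove [oyxf,fpt,wxl] add [rgtr] -> 11 lines: rrasn tynlr rgtr vnjm yzxk mxs nop cfrm pbuns dhtkp xyff
Hunk 4: at line 3 remove [yzxk] add [zxhov] -> 11 lines: rrasn tynlr rgtr vnjm zxhov mxs nop cfrm pbuns dhtkp xyff
Hunk 5: at line 7 remove [pbuns] add [fsh,sxie] -> 12 lines: rrasn tynlr rgtr vnjm zxhov mxs nop cfrm fsh sxie dhtkp xyff
Hunk 6: at line 3 remove [vnjm] add [cdsor,bjtk] -> 13 lines: rrasn tynlr rgtr cdsor bjtk zxhov mxs nop cfrm fsh sxie dhtkp xyff
Hunk 7: at line 3 remove [cdsor,bjtk,zxhov] add [avkht,med] -> 12 lines: rrasn tynlr rgtr avkht med mxs nop cfrm fsh sxie dhtkp xyff
Final line count: 12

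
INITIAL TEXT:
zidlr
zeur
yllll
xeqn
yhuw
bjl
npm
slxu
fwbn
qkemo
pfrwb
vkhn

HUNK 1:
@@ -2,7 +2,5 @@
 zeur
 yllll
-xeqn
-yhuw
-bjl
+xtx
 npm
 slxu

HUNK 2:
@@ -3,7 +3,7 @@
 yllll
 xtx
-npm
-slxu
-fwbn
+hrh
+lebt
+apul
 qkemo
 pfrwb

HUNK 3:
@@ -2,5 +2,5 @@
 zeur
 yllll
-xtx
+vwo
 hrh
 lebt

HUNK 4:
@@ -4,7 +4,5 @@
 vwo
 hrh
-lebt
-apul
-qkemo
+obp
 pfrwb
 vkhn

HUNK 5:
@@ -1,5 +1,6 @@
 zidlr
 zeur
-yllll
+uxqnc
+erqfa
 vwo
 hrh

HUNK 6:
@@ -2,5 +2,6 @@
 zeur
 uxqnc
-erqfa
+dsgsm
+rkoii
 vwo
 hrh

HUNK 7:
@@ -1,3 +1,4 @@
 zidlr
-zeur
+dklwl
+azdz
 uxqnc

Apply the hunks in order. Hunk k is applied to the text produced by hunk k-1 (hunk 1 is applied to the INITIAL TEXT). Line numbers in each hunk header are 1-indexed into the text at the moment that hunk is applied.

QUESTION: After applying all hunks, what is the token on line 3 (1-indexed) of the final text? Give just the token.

Answer: azdz

Derivation:
Hunk 1: at line 2 remove [xeqn,yhuw,bjl] add [xtx] -> 10 lines: zidlr zeur yllll xtx npm slxu fwbn qkemo pfrwb vkhn
Hunk 2: at line 3 remove [npm,slxu,fwbn] add [hrh,lebt,apul] -> 10 lines: zidlr zeur yllll xtx hrh lebt apul qkemo pfrwb vkhn
Hunk 3: at line 2 remove [xtx] add [vwo] -> 10 lines: zidlr zeur yllll vwo hrh lebt apul qkemo pfrwb vkhn
Hunk 4: at line 4 remove [lebt,apul,qkemo] add [obp] -> 8 lines: zidlr zeur yllll vwo hrh obp pfrwb vkhn
Hunk 5: at line 1 remove [yllll] add [uxqnc,erqfa] -> 9 lines: zidlr zeur uxqnc erqfa vwo hrh obp pfrwb vkhn
Hunk 6: at line 2 remove [erqfa] add [dsgsm,rkoii] -> 10 lines: zidlr zeur uxqnc dsgsm rkoii vwo hrh obp pfrwb vkhn
Hunk 7: at line 1 remove [zeur] add [dklwl,azdz] -> 11 lines: zidlr dklwl azdz uxqnc dsgsm rkoii vwo hrh obp pfrwb vkhn
Final line 3: azdz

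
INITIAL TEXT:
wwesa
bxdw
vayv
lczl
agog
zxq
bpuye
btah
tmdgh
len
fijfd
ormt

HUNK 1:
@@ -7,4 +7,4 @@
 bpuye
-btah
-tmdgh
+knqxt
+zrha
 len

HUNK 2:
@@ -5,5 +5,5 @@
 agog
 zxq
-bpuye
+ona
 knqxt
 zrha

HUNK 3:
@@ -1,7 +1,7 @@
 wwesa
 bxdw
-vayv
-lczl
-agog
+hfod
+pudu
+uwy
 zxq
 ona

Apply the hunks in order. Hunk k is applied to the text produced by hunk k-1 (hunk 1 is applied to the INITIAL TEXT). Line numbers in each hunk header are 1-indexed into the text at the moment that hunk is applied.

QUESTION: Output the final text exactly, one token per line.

Answer: wwesa
bxdw
hfod
pudu
uwy
zxq
ona
knqxt
zrha
len
fijfd
ormt

Derivation:
Hunk 1: at line 7 remove [btah,tmdgh] add [knqxt,zrha] -> 12 lines: wwesa bxdw vayv lczl agog zxq bpuye knqxt zrha len fijfd ormt
Hunk 2: at line 5 remove [bpuye] add [ona] -> 12 lines: wwesa bxdw vayv lczl agog zxq ona knqxt zrha len fijfd ormt
Hunk 3: at line 1 remove [vayv,lczl,agog] add [hfod,pudu,uwy] -> 12 lines: wwesa bxdw hfod pudu uwy zxq ona knqxt zrha len fijfd ormt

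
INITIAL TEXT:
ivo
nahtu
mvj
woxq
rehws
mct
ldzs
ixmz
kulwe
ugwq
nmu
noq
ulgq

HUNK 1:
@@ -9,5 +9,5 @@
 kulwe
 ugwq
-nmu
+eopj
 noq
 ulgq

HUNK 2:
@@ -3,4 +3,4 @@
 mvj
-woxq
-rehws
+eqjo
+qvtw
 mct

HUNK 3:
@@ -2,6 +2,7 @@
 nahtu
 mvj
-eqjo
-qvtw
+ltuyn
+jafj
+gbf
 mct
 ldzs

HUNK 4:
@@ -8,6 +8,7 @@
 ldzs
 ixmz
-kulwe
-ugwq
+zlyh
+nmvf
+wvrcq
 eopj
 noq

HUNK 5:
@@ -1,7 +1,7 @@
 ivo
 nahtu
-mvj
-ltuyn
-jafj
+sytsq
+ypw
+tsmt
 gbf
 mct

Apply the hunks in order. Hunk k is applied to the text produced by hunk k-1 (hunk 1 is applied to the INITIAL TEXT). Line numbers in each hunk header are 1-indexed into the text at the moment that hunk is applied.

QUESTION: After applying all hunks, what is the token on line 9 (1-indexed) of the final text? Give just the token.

Hunk 1: at line 9 remove [nmu] add [eopj] -> 13 lines: ivo nahtu mvj woxq rehws mct ldzs ixmz kulwe ugwq eopj noq ulgq
Hunk 2: at line 3 remove [woxq,rehws] add [eqjo,qvtw] -> 13 lines: ivo nahtu mvj eqjo qvtw mct ldzs ixmz kulwe ugwq eopj noq ulgq
Hunk 3: at line 2 remove [eqjo,qvtw] add [ltuyn,jafj,gbf] -> 14 lines: ivo nahtu mvj ltuyn jafj gbf mct ldzs ixmz kulwe ugwq eopj noq ulgq
Hunk 4: at line 8 remove [kulwe,ugwq] add [zlyh,nmvf,wvrcq] -> 15 lines: ivo nahtu mvj ltuyn jafj gbf mct ldzs ixmz zlyh nmvf wvrcq eopj noq ulgq
Hunk 5: at line 1 remove [mvj,ltuyn,jafj] add [sytsq,ypw,tsmt] -> 15 lines: ivo nahtu sytsq ypw tsmt gbf mct ldzs ixmz zlyh nmvf wvrcq eopj noq ulgq
Final line 9: ixmz

Answer: ixmz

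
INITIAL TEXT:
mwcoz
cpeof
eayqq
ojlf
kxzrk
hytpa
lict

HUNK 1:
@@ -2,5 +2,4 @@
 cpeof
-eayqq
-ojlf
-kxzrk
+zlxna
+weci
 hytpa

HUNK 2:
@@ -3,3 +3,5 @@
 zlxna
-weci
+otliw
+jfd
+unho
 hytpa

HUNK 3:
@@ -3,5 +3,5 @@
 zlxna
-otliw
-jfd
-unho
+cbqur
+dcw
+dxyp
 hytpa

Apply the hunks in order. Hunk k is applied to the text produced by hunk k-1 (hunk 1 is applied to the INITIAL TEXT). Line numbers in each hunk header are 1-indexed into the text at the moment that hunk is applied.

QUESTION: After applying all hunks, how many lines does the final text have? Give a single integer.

Answer: 8

Derivation:
Hunk 1: at line 2 remove [eayqq,ojlf,kxzrk] add [zlxna,weci] -> 6 lines: mwcoz cpeof zlxna weci hytpa lict
Hunk 2: at line 3 remove [weci] add [otliw,jfd,unho] -> 8 lines: mwcoz cpeof zlxna otliw jfd unho hytpa lict
Hunk 3: at line 3 remove [otliw,jfd,unho] add [cbqur,dcw,dxyp] -> 8 lines: mwcoz cpeof zlxna cbqur dcw dxyp hytpa lict
Final line count: 8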